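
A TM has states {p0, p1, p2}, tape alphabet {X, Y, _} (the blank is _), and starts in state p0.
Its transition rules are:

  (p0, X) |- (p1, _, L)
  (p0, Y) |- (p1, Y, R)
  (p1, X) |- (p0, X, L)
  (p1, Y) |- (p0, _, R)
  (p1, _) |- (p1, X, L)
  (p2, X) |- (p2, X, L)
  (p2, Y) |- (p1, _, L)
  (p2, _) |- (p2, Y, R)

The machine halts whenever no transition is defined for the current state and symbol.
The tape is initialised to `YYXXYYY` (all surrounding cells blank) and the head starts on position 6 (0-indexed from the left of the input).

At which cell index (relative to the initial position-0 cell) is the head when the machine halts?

p0 | YYXXYY[Y]_   read Y → write Y, move R, go to p1
p1 | YYXXYYY[_]   read _ → write X, move L, go to p1
p1 | YYXXYY[Y]X   read Y → write _, move R, go to p0
p0 | YYXXYY_[X]   read X → write _, move L, go to p1
p1 | YYXXYY[_]_   read _ → write X, move L, go to p1
p1 | YYXXY[Y]X_   read Y → write _, move R, go to p0
p0 | YYXXY_[X]_   read X → write _, move L, go to p1
p1 | YYXXY[_]__   read _ → write X, move L, go to p1
p1 | YYXX[Y]X__   read Y → write _, move R, go to p0
p0 | YYXX_[X]__   read X → write _, move L, go to p1
p1 | YYXX[_]___   read _ → write X, move L, go to p1
p1 | YYX[X]X___   read X → write X, move L, go to p0
p0 | YY[X]XX___   read X → write _, move L, go to p1
p1 | Y[Y]_XX___   read Y → write _, move R, go to p0
p0 | Y_[_]XX___
At halt the head is at cell 2.

2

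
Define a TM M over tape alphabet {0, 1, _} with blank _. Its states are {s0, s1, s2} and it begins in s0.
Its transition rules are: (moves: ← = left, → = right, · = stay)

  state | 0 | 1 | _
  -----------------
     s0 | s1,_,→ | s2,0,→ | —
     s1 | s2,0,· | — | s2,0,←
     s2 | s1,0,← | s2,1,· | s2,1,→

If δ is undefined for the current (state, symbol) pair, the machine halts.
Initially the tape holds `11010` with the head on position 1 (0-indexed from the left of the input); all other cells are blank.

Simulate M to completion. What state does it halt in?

s1

s0 | 1[1]010   read 1 → write 0, move →, go to s2
s2 | 10[0]10   read 0 → write 0, move ←, go to s1
s1 | 1[0]010   read 0 → write 0, move ·, go to s2
s2 | 1[0]010   read 0 → write 0, move ←, go to s1
s1 | [1]0010
No transition is defined for (s1, 1); M halts in state s1.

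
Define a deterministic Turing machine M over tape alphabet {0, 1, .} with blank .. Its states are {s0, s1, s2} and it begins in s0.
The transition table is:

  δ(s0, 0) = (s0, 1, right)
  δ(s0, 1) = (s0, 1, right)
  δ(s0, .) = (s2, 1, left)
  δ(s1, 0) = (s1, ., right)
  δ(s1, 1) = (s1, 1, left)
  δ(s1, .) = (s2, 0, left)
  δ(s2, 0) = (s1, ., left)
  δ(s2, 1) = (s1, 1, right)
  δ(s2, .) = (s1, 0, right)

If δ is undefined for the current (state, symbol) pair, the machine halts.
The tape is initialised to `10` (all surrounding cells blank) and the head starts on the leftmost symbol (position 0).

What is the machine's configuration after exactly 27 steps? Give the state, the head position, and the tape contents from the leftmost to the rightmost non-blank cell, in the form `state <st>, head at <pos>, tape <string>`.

state s1, head at -3, tape 00.0111

state=s0 head=0 tape=....[1]0.   (s0,1)→(s0,1,right)
state=s0 head=1 tape=....1[0].   (s0,0)→(s0,1,right)
state=s0 head=2 tape=....11[.]   (s0,.)→(s2,1,left)
state=s2 head=1 tape=....1[1]1   (s2,1)→(s1,1,right)
state=s1 head=2 tape=....11[1]   (s1,1)→(s1,1,left)
state=s1 head=1 tape=....1[1]1   (s1,1)→(s1,1,left)
state=s1 head=0 tape=....[1]11   (s1,1)→(s1,1,left)
state=s1 head=-1 tape=...[.]111   (s1,.)→(s2,0,left)
state=s2 head=-2 tape=..[.]0111   (s2,.)→(s1,0,right)
state=s1 head=-1 tape=..0[0]111   (s1,0)→(s1,.,right)
state=s1 head=0 tape=..0.[1]11   (s1,1)→(s1,1,left)
state=s1 head=-1 tape=..0[.]111   (s1,.)→(s2,0,left)
state=s2 head=-2 tape=..[0]0111   (s2,0)→(s1,.,left)
state=s1 head=-3 tape=.[.].0111   (s1,.)→(s2,0,left)
state=s2 head=-4 tape=[.]0.0111   (s2,.)→(s1,0,right)
state=s1 head=-3 tape=0[0].0111   (s1,0)→(s1,.,right)
state=s1 head=-2 tape=0.[.]0111   (s1,.)→(s2,0,left)
state=s2 head=-3 tape=0[.]00111   (s2,.)→(s1,0,right)
state=s1 head=-2 tape=00[0]0111   (s1,0)→(s1,.,right)
state=s1 head=-1 tape=00.[0]111   (s1,0)→(s1,.,right)
state=s1 head=0 tape=00..[1]11   (s1,1)→(s1,1,left)
state=s1 head=-1 tape=00.[.]111   (s1,.)→(s2,0,left)
state=s2 head=-2 tape=00[.]0111   (s2,.)→(s1,0,right)
state=s1 head=-1 tape=000[0]111   (s1,0)→(s1,.,right)
state=s1 head=0 tape=000.[1]11   (s1,1)→(s1,1,left)
state=s1 head=-1 tape=000[.]111   (s1,.)→(s2,0,left)
state=s2 head=-2 tape=00[0]0111   (s2,0)→(s1,.,left)
state=s1 head=-3 tape=0[0].0111
After 27 steps: state s1, head at -3, tape 00.0111.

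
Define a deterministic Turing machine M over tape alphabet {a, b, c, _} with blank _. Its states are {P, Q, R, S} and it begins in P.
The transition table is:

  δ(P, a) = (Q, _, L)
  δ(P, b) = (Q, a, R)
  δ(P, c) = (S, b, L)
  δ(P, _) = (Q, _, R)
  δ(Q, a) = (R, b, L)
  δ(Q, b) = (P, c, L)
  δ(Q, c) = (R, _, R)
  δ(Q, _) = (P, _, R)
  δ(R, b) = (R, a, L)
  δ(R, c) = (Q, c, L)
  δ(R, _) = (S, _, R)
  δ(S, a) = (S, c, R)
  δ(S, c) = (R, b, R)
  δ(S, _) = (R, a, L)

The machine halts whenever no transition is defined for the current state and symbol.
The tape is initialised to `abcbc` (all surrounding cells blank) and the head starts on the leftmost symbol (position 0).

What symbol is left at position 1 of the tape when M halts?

P | _[a]bcbc   read a → write _, move L, go to Q
Q | [_]_bcbc   read _ → write _, move R, go to P
P | _[_]bcbc   read _ → write _, move R, go to Q
Q | __[b]cbc   read b → write c, move L, go to P
P | _[_]ccbc   read _ → write _, move R, go to Q
Q | __[c]cbc   read c → write _, move R, go to R
R | ___[c]bc   read c → write c, move L, go to Q
Q | __[_]cbc   read _ → write _, move R, go to P
P | ___[c]bc   read c → write b, move L, go to S
S | __[_]bbc   read _ → write a, move L, go to R
R | _[_]abbc   read _ → write _, move R, go to S
S | __[a]bbc   read a → write c, move R, go to S
S | __c[b]bc
Cell 1 holds c when M halts.

c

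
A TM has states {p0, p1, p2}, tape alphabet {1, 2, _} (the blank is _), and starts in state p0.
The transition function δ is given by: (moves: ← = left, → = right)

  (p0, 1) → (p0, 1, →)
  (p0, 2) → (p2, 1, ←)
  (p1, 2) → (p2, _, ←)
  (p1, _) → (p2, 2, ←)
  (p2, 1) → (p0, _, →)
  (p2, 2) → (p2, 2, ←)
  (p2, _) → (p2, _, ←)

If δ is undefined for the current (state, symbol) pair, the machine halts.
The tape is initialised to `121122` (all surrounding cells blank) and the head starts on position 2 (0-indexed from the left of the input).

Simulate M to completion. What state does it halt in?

state=p0 head=2 tape=12[1]122_   (p0,1)→(p0,1,→)
state=p0 head=3 tape=121[1]22_   (p0,1)→(p0,1,→)
state=p0 head=4 tape=1211[2]2_   (p0,2)→(p2,1,←)
state=p2 head=3 tape=121[1]12_   (p2,1)→(p0,_,→)
state=p0 head=4 tape=121_[1]2_   (p0,1)→(p0,1,→)
state=p0 head=5 tape=121_1[2]_   (p0,2)→(p2,1,←)
state=p2 head=4 tape=121_[1]1_   (p2,1)→(p0,_,→)
state=p0 head=5 tape=121__[1]_   (p0,1)→(p0,1,→)
state=p0 head=6 tape=121__1[_]
No transition is defined for (p0, _); M halts in state p0.

p0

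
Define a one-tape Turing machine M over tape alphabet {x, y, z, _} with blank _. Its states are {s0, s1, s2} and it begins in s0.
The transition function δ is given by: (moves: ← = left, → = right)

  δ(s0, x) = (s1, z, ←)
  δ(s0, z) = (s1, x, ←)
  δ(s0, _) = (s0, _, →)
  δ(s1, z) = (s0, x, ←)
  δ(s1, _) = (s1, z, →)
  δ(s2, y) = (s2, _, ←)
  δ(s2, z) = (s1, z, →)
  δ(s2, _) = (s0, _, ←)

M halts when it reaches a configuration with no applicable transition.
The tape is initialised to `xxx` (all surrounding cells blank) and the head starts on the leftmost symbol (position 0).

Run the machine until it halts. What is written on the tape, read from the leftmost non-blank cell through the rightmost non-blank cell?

zxxxx

state=s0 head=0 tape=__[x]xx   (s0,x)→(s1,z,←)
state=s1 head=-1 tape=_[_]zxx   (s1,_)→(s1,z,→)
state=s1 head=0 tape=_z[z]xx   (s1,z)→(s0,x,←)
state=s0 head=-1 tape=_[z]xxx   (s0,z)→(s1,x,←)
state=s1 head=-2 tape=[_]xxxx   (s1,_)→(s1,z,→)
state=s1 head=-1 tape=z[x]xxx
The non-blank tape span at halt is zxxxx.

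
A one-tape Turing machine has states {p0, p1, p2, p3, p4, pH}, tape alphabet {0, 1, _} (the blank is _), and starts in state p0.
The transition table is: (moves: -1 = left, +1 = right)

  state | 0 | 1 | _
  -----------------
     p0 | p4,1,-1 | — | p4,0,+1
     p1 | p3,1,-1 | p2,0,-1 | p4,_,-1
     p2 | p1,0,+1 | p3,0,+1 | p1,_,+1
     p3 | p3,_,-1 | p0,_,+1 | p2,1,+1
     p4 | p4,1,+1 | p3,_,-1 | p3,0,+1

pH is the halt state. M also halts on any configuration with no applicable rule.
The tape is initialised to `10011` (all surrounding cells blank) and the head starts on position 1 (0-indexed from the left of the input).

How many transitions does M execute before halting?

state=p0 head=1 tape=_1[0]011   (p0,0)→(p4,1,-1)
state=p4 head=0 tape=_[1]1011   (p4,1)→(p3,_,-1)
state=p3 head=-1 tape=[_]_1011   (p3,_)→(p2,1,+1)
state=p2 head=0 tape=1[_]1011   (p2,_)→(p1,_,+1)
state=p1 head=1 tape=1_[1]011   (p1,1)→(p2,0,-1)
state=p2 head=0 tape=1[_]0011   (p2,_)→(p1,_,+1)
state=p1 head=1 tape=1_[0]011   (p1,0)→(p3,1,-1)
state=p3 head=0 tape=1[_]1011   (p3,_)→(p2,1,+1)
state=p2 head=1 tape=11[1]011   (p2,1)→(p3,0,+1)
state=p3 head=2 tape=110[0]11   (p3,0)→(p3,_,-1)
state=p3 head=1 tape=11[0]_11   (p3,0)→(p3,_,-1)
state=p3 head=0 tape=1[1]__11   (p3,1)→(p0,_,+1)
state=p0 head=1 tape=1_[_]_11   (p0,_)→(p4,0,+1)
state=p4 head=2 tape=1_0[_]11   (p4,_)→(p3,0,+1)
state=p3 head=3 tape=1_00[1]1   (p3,1)→(p0,_,+1)
state=p0 head=4 tape=1_00_[1]
M halts after 15 transitions.

15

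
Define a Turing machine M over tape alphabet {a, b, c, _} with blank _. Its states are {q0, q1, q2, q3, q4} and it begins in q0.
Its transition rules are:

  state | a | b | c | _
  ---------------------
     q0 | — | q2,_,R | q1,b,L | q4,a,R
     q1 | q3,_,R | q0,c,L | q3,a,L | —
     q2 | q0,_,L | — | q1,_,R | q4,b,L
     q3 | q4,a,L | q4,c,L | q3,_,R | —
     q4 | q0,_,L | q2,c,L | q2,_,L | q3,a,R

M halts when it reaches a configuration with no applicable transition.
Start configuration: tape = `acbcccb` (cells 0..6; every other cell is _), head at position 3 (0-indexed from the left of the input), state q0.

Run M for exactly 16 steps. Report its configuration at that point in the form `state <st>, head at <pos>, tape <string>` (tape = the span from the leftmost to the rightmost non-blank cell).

state q3, head at 7, tape a_a__a

q0 | acb[c]ccb_   read c → write b, move L, go to q1
q1 | ac[b]bccb_   read b → write c, move L, go to q0
q0 | a[c]cbccb_   read c → write b, move L, go to q1
q1 | [a]bcbccb_   read a → write _, move R, go to q3
q3 | _[b]cbccb_   read b → write c, move L, go to q4
q4 | [_]ccbccb_   read _ → write a, move R, go to q3
q3 | a[c]cbccb_   read c → write _, move R, go to q3
q3 | a_[c]bccb_   read c → write _, move R, go to q3
q3 | a__[b]ccb_   read b → write c, move L, go to q4
q4 | a_[_]cccb_   read _ → write a, move R, go to q3
q3 | a_a[c]ccb_   read c → write _, move R, go to q3
q3 | a_a_[c]cb_   read c → write _, move R, go to q3
q3 | a_a__[c]b_   read c → write _, move R, go to q3
q3 | a_a___[b]_   read b → write c, move L, go to q4
q4 | a_a__[_]c_   read _ → write a, move R, go to q3
q3 | a_a__a[c]_   read c → write _, move R, go to q3
q3 | a_a__a_[_]
After 16 steps: state q3, head at 7, tape a_a__a.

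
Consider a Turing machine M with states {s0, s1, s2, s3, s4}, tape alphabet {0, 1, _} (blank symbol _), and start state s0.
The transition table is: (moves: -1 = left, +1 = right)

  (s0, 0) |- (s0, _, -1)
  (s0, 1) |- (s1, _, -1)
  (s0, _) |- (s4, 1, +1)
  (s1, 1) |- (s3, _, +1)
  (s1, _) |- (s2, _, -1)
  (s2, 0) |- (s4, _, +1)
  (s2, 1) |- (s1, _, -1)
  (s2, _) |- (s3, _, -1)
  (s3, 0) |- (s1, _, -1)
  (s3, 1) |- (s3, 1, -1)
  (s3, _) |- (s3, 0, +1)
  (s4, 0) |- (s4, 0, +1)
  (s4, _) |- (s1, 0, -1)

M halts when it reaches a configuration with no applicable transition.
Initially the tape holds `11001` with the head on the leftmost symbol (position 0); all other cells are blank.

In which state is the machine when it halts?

s1

s0 | ___[1]1001   read 1 → write _, move -1, go to s1
s1 | __[_]_1001   read _ → write _, move -1, go to s2
s2 | _[_]__1001   read _ → write _, move -1, go to s3
s3 | [_]___1001   read _ → write 0, move +1, go to s3
s3 | 0[_]__1001   read _ → write 0, move +1, go to s3
s3 | 00[_]_1001   read _ → write 0, move +1, go to s3
s3 | 000[_]1001   read _ → write 0, move +1, go to s3
s3 | 0000[1]001   read 1 → write 1, move -1, go to s3
s3 | 000[0]1001   read 0 → write _, move -1, go to s1
s1 | 00[0]_1001
No transition is defined for (s1, 0); M halts in state s1.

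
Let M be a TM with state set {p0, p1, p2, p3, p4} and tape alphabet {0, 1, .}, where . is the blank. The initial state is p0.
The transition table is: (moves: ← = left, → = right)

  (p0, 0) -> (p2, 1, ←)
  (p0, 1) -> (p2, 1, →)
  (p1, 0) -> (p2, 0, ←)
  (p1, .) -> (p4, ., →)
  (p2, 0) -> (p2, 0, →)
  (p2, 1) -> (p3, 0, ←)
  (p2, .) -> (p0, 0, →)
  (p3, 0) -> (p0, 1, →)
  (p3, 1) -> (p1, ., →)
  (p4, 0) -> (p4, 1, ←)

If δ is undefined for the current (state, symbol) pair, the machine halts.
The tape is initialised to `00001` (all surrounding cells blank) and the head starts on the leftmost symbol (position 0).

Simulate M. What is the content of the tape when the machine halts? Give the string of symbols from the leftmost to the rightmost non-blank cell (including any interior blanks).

state=p0 head=0 tape=..[0]0001   (p0,0)→(p2,1,←)
state=p2 head=-1 tape=.[.]10001   (p2,.)→(p0,0,→)
state=p0 head=0 tape=.0[1]0001   (p0,1)→(p2,1,→)
state=p2 head=1 tape=.01[0]001   (p2,0)→(p2,0,→)
state=p2 head=2 tape=.010[0]01   (p2,0)→(p2,0,→)
state=p2 head=3 tape=.0100[0]1   (p2,0)→(p2,0,→)
state=p2 head=4 tape=.01000[1]   (p2,1)→(p3,0,←)
state=p3 head=3 tape=.0100[0]0   (p3,0)→(p0,1,→)
state=p0 head=4 tape=.01001[0]   (p0,0)→(p2,1,←)
state=p2 head=3 tape=.0100[1]1   (p2,1)→(p3,0,←)
state=p3 head=2 tape=.010[0]01   (p3,0)→(p0,1,→)
state=p0 head=3 tape=.0101[0]1   (p0,0)→(p2,1,←)
state=p2 head=2 tape=.010[1]11   (p2,1)→(p3,0,←)
state=p3 head=1 tape=.01[0]011   (p3,0)→(p0,1,→)
state=p0 head=2 tape=.011[0]11   (p0,0)→(p2,1,←)
state=p2 head=1 tape=.01[1]111   (p2,1)→(p3,0,←)
state=p3 head=0 tape=.0[1]0111   (p3,1)→(p1,.,→)
state=p1 head=1 tape=.0.[0]111   (p1,0)→(p2,0,←)
state=p2 head=0 tape=.0[.]0111   (p2,.)→(p0,0,→)
state=p0 head=1 tape=.00[0]111   (p0,0)→(p2,1,←)
state=p2 head=0 tape=.0[0]1111   (p2,0)→(p2,0,→)
state=p2 head=1 tape=.00[1]111   (p2,1)→(p3,0,←)
state=p3 head=0 tape=.0[0]0111   (p3,0)→(p0,1,→)
state=p0 head=1 tape=.01[0]111   (p0,0)→(p2,1,←)
state=p2 head=0 tape=.0[1]1111   (p2,1)→(p3,0,←)
state=p3 head=-1 tape=.[0]01111   (p3,0)→(p0,1,→)
state=p0 head=0 tape=.1[0]1111   (p0,0)→(p2,1,←)
state=p2 head=-1 tape=.[1]11111   (p2,1)→(p3,0,←)
state=p3 head=-2 tape=[.]011111
The non-blank tape span at halt is 011111.

011111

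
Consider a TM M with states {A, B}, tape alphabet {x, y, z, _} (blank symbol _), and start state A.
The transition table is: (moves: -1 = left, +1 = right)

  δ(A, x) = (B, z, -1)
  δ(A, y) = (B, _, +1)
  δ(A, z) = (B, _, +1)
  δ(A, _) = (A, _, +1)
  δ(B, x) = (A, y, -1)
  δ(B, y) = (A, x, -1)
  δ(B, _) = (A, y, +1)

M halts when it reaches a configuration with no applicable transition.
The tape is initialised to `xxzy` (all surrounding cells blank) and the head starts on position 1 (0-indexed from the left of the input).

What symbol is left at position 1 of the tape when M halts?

state=A head=1 tape=_x[x]zy   (A,x)→(B,z,-1)
state=B head=0 tape=_[x]zzy   (B,x)→(A,y,-1)
state=A head=-1 tape=[_]yzzy   (A,_)→(A,_,+1)
state=A head=0 tape=_[y]zzy   (A,y)→(B,_,+1)
state=B head=1 tape=__[z]zy
Cell 1 holds z when M halts.

z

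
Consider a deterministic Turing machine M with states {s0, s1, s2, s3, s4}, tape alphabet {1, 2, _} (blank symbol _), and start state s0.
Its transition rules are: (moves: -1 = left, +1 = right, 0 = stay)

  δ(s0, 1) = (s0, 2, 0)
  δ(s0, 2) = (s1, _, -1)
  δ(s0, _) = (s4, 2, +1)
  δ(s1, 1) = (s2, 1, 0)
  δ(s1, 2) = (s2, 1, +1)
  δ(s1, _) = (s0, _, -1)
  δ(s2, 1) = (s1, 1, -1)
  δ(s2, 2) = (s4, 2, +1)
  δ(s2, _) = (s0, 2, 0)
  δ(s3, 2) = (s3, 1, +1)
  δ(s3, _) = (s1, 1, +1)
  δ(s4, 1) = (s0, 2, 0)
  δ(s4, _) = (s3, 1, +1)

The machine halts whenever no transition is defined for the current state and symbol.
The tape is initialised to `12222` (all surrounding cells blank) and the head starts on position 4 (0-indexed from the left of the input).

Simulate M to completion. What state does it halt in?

s0 | __1222[2]   read 2 → write _, move -1, go to s1
s1 | __122[2]_   read 2 → write 1, move +1, go to s2
s2 | __1221[_]   read _ → write 2, move 0, go to s0
s0 | __1221[2]   read 2 → write _, move -1, go to s1
s1 | __122[1]_   read 1 → write 1, move 0, go to s2
s2 | __122[1]_   read 1 → write 1, move -1, go to s1
s1 | __12[2]1_   read 2 → write 1, move +1, go to s2
s2 | __121[1]_   read 1 → write 1, move -1, go to s1
s1 | __12[1]1_   read 1 → write 1, move 0, go to s2
s2 | __12[1]1_   read 1 → write 1, move -1, go to s1
s1 | __1[2]11_   read 2 → write 1, move +1, go to s2
s2 | __11[1]1_   read 1 → write 1, move -1, go to s1
s1 | __1[1]11_   read 1 → write 1, move 0, go to s2
s2 | __1[1]11_   read 1 → write 1, move -1, go to s1
s1 | __[1]111_   read 1 → write 1, move 0, go to s2
s2 | __[1]111_   read 1 → write 1, move -1, go to s1
s1 | _[_]1111_   read _ → write _, move -1, go to s0
s0 | [_]_1111_   read _ → write 2, move +1, go to s4
s4 | 2[_]1111_   read _ → write 1, move +1, go to s3
s3 | 21[1]111_
No transition is defined for (s3, 1); M halts in state s3.

s3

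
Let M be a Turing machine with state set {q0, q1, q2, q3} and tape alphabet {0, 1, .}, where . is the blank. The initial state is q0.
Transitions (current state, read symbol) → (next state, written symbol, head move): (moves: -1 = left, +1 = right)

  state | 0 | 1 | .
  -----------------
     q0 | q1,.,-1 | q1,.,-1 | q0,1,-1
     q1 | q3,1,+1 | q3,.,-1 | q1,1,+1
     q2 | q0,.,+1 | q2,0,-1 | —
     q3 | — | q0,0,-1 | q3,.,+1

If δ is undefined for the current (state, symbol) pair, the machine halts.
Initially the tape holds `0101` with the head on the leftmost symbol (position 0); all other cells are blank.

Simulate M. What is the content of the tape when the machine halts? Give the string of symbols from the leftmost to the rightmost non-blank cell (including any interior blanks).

111.01

q0 | ..[0]101   read 0 → write ., move -1, go to q1
q1 | .[.].101   read . → write 1, move +1, go to q1
q1 | .1[.]101   read . → write 1, move +1, go to q1
q1 | .11[1]01   read 1 → write ., move -1, go to q3
q3 | .1[1].01   read 1 → write 0, move -1, go to q0
q0 | .[1]0.01   read 1 → write ., move -1, go to q1
q1 | [.].0.01   read . → write 1, move +1, go to q1
q1 | 1[.]0.01   read . → write 1, move +1, go to q1
q1 | 11[0].01   read 0 → write 1, move +1, go to q3
q3 | 111[.]01   read . → write ., move +1, go to q3
q3 | 111.[0]1
The non-blank tape span at halt is 111.01.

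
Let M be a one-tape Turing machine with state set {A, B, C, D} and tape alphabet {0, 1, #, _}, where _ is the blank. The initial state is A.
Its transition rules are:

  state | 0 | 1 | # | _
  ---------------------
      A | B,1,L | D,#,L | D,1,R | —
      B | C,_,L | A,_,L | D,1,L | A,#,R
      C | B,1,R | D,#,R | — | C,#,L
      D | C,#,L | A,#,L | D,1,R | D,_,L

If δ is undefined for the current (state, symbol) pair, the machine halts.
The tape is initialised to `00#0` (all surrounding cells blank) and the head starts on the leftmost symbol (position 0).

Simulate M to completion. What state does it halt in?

A | __[0]0#0_   read 0 → write 1, move L, go to B
B | _[_]10#0_   read _ → write #, move R, go to A
A | _#[1]0#0_   read 1 → write #, move L, go to D
D | _[#]#0#0_   read # → write 1, move R, go to D
D | _1[#]0#0_   read # → write 1, move R, go to D
D | _11[0]#0_   read 0 → write #, move L, go to C
C | _1[1]##0_   read 1 → write #, move R, go to D
D | _1#[#]#0_   read # → write 1, move R, go to D
D | _1#1[#]0_   read # → write 1, move R, go to D
D | _1#11[0]_   read 0 → write #, move L, go to C
C | _1#1[1]#_   read 1 → write #, move R, go to D
D | _1#1#[#]_   read # → write 1, move R, go to D
D | _1#1#1[_]   read _ → write _, move L, go to D
D | _1#1#[1]_   read 1 → write #, move L, go to A
A | _1#1[#]#_   read # → write 1, move R, go to D
D | _1#11[#]_   read # → write 1, move R, go to D
D | _1#111[_]   read _ → write _, move L, go to D
D | _1#11[1]_   read 1 → write #, move L, go to A
A | _1#1[1]#_   read 1 → write #, move L, go to D
D | _1#[1]##_   read 1 → write #, move L, go to A
A | _1[#]###_   read # → write 1, move R, go to D
D | _11[#]##_   read # → write 1, move R, go to D
D | _111[#]#_   read # → write 1, move R, go to D
D | _1111[#]_   read # → write 1, move R, go to D
D | _11111[_]   read _ → write _, move L, go to D
D | _1111[1]_   read 1 → write #, move L, go to A
A | _111[1]#_   read 1 → write #, move L, go to D
D | _11[1]##_   read 1 → write #, move L, go to A
A | _1[1]###_   read 1 → write #, move L, go to D
D | _[1]####_   read 1 → write #, move L, go to A
A | [_]#####_
No transition is defined for (A, _); M halts in state A.

A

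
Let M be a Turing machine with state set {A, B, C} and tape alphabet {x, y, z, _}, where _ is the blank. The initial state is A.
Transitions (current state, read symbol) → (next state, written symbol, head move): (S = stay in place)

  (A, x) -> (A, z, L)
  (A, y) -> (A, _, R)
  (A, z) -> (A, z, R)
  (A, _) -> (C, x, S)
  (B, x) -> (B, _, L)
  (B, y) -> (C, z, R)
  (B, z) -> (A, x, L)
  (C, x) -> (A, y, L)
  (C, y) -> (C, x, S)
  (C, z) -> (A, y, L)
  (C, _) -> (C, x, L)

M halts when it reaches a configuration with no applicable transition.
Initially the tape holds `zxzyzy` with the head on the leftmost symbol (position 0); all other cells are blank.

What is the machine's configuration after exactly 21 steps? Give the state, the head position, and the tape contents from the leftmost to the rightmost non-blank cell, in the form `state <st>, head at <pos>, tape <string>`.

state A, head at 4, tape zzz_zyyy

state=A head=0 tape=[z]xzyzy__   (A,z)→(A,z,R)
state=A head=1 tape=z[x]zyzy__   (A,x)→(A,z,L)
state=A head=0 tape=[z]zzyzy__   (A,z)→(A,z,R)
state=A head=1 tape=z[z]zyzy__   (A,z)→(A,z,R)
state=A head=2 tape=zz[z]yzy__   (A,z)→(A,z,R)
state=A head=3 tape=zzz[y]zy__   (A,y)→(A,_,R)
state=A head=4 tape=zzz_[z]y__   (A,z)→(A,z,R)
state=A head=5 tape=zzz_z[y]__   (A,y)→(A,_,R)
state=A head=6 tape=zzz_z_[_]_   (A,_)→(C,x,S)
state=C head=6 tape=zzz_z_[x]_   (C,x)→(A,y,L)
state=A head=5 tape=zzz_z[_]y_   (A,_)→(C,x,S)
state=C head=5 tape=zzz_z[x]y_   (C,x)→(A,y,L)
state=A head=4 tape=zzz_[z]yy_   (A,z)→(A,z,R)
state=A head=5 tape=zzz_z[y]y_   (A,y)→(A,_,R)
state=A head=6 tape=zzz_z_[y]_   (A,y)→(A,_,R)
state=A head=7 tape=zzz_z__[_]   (A,_)→(C,x,S)
state=C head=7 tape=zzz_z__[x]   (C,x)→(A,y,L)
state=A head=6 tape=zzz_z_[_]y   (A,_)→(C,x,S)
state=C head=6 tape=zzz_z_[x]y   (C,x)→(A,y,L)
state=A head=5 tape=zzz_z[_]yy   (A,_)→(C,x,S)
state=C head=5 tape=zzz_z[x]yy   (C,x)→(A,y,L)
state=A head=4 tape=zzz_[z]yyy
After 21 steps: state A, head at 4, tape zzz_zyyy.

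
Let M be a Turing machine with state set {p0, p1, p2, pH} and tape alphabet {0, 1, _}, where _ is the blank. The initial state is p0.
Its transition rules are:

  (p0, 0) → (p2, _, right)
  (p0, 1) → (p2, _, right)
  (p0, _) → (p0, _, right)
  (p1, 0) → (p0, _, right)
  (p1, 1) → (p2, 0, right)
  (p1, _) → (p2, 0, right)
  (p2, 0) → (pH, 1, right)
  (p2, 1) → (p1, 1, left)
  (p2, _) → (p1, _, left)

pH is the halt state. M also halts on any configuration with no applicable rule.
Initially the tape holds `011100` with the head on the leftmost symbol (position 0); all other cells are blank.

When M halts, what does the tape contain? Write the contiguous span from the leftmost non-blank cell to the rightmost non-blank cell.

p0 | [0]11100   read 0 → write _, move right, go to p2
p2 | _[1]1100   read 1 → write 1, move left, go to p1
p1 | [_]11100   read _ → write 0, move right, go to p2
p2 | 0[1]1100   read 1 → write 1, move left, go to p1
p1 | [0]11100   read 0 → write _, move right, go to p0
p0 | _[1]1100   read 1 → write _, move right, go to p2
p2 | __[1]100   read 1 → write 1, move left, go to p1
p1 | _[_]1100   read _ → write 0, move right, go to p2
p2 | _0[1]100   read 1 → write 1, move left, go to p1
p1 | _[0]1100   read 0 → write _, move right, go to p0
p0 | __[1]100   read 1 → write _, move right, go to p2
p2 | ___[1]00   read 1 → write 1, move left, go to p1
p1 | __[_]100   read _ → write 0, move right, go to p2
p2 | __0[1]00   read 1 → write 1, move left, go to p1
p1 | __[0]100   read 0 → write _, move right, go to p0
p0 | ___[1]00   read 1 → write _, move right, go to p2
p2 | ____[0]0   read 0 → write 1, move right, go to pH
pH | ____1[0]
The non-blank tape span at halt is 10.

10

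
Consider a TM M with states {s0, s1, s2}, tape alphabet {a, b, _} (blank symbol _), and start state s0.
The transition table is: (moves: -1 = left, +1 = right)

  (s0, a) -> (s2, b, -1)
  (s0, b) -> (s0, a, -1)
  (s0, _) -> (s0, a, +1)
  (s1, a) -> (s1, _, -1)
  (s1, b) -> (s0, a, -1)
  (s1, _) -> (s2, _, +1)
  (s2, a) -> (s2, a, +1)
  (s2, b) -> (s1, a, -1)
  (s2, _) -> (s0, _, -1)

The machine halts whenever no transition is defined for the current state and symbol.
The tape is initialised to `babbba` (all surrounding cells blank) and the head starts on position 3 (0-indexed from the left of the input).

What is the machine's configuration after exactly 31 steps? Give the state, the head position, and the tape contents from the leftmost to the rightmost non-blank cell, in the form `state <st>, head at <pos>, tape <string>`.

state s0, head at -2, tape a___aaaba

s0 | ___bab[b]ba   read b → write a, move -1, go to s0
s0 | ___ba[b]aba   read b → write a, move -1, go to s0
s0 | ___b[a]aaba   read a → write b, move -1, go to s2
s2 | ___[b]baaba   read b → write a, move -1, go to s1
s1 | __[_]abaaba   read _ → write _, move +1, go to s2
s2 | ___[a]baaba   read a → write a, move +1, go to s2
s2 | ___a[b]aaba   read b → write a, move -1, go to s1
s1 | ___[a]aaaba   read a → write _, move -1, go to s1
s1 | __[_]_aaaba   read _ → write _, move +1, go to s2
s2 | ___[_]aaaba   read _ → write _, move -1, go to s0
s0 | __[_]_aaaba   read _ → write a, move +1, go to s0
s0 | __a[_]aaaba   read _ → write a, move +1, go to s0
s0 | __aa[a]aaba   read a → write b, move -1, go to s2
s2 | __a[a]baaba   read a → write a, move +1, go to s2
s2 | __aa[b]aaba   read b → write a, move -1, go to s1
s1 | __a[a]aaaba   read a → write _, move -1, go to s1
s1 | __[a]_aaaba   read a → write _, move -1, go to s1
s1 | _[_]__aaaba   read _ → write _, move +1, go to s2
s2 | __[_]_aaaba   read _ → write _, move -1, go to s0
s0 | _[_]__aaaba   read _ → write a, move +1, go to s0
s0 | _a[_]_aaaba   read _ → write a, move +1, go to s0
s0 | _aa[_]aaaba   read _ → write a, move +1, go to s0
s0 | _aaa[a]aaba   read a → write b, move -1, go to s2
s2 | _aa[a]baaba   read a → write a, move +1, go to s2
s2 | _aaa[b]aaba   read b → write a, move -1, go to s1
s1 | _aa[a]aaaba   read a → write _, move -1, go to s1
s1 | _a[a]_aaaba   read a → write _, move -1, go to s1
s1 | _[a]__aaaba   read a → write _, move -1, go to s1
s1 | [_]___aaaba   read _ → write _, move +1, go to s2
s2 | _[_]__aaaba   read _ → write _, move -1, go to s0
s0 | [_]___aaaba   read _ → write a, move +1, go to s0
s0 | a[_]__aaaba
After 31 steps: state s0, head at -2, tape a___aaaba.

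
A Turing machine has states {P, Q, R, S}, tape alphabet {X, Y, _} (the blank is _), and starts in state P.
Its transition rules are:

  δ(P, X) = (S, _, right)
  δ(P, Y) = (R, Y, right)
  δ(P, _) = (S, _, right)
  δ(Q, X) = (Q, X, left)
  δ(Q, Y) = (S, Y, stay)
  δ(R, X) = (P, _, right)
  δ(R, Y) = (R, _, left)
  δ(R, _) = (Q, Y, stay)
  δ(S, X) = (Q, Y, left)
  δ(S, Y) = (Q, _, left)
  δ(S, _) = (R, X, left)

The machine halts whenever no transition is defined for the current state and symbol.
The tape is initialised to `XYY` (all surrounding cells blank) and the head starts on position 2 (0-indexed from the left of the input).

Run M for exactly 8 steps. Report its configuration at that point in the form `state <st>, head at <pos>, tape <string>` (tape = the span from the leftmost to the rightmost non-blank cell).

state Q, head at 0, tape X

state=P head=2 tape=XY[Y]_   (P,Y)→(R,Y,right)
state=R head=3 tape=XYY[_]   (R,_)→(Q,Y,stay)
state=Q head=3 tape=XYY[Y]   (Q,Y)→(S,Y,stay)
state=S head=3 tape=XYY[Y]   (S,Y)→(Q,_,left)
state=Q head=2 tape=XY[Y]_   (Q,Y)→(S,Y,stay)
state=S head=2 tape=XY[Y]_   (S,Y)→(Q,_,left)
state=Q head=1 tape=X[Y]__   (Q,Y)→(S,Y,stay)
state=S head=1 tape=X[Y]__   (S,Y)→(Q,_,left)
state=Q head=0 tape=[X]___
After 8 steps: state Q, head at 0, tape X.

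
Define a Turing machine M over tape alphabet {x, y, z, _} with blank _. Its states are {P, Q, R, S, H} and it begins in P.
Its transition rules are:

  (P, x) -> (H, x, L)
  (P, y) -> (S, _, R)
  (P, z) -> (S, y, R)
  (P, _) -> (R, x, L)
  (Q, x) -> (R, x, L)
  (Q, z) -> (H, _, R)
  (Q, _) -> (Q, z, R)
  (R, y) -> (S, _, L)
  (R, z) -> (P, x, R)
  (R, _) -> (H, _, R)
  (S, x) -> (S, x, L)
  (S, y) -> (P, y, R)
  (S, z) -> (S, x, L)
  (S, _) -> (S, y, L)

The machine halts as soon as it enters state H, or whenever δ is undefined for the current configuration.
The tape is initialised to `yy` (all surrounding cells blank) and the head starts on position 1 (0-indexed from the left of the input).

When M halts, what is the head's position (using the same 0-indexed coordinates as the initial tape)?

P | y[y]__   read y → write _, move R, go to S
S | y_[_]_   read _ → write y, move L, go to S
S | y[_]y_   read _ → write y, move L, go to S
S | [y]yy_   read y → write y, move R, go to P
P | y[y]y_   read y → write _, move R, go to S
S | y_[y]_   read y → write y, move R, go to P
P | y_y[_]   read _ → write x, move L, go to R
R | y_[y]x   read y → write _, move L, go to S
S | y[_]_x   read _ → write y, move L, go to S
S | [y]y_x   read y → write y, move R, go to P
P | y[y]_x   read y → write _, move R, go to S
S | y_[_]x   read _ → write y, move L, go to S
S | y[_]yx   read _ → write y, move L, go to S
S | [y]yyx   read y → write y, move R, go to P
P | y[y]yx   read y → write _, move R, go to S
S | y_[y]x   read y → write y, move R, go to P
P | y_y[x]   read x → write x, move L, go to H
H | y_[y]x
At halt the head is at cell 2.

2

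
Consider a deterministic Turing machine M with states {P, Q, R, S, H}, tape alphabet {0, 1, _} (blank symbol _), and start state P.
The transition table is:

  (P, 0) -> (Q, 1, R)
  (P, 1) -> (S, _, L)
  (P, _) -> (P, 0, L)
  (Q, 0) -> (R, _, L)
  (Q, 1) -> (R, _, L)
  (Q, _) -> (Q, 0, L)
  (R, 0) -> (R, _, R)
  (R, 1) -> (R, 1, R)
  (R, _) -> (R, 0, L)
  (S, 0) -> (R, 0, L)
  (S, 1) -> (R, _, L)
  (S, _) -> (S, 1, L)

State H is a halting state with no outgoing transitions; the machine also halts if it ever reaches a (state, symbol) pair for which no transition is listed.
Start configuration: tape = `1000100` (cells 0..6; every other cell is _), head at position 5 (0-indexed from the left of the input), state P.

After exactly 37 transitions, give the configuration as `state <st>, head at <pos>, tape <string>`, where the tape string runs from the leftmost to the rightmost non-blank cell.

state R, head at 10, tape 100011____0

P | 10001[0]0____   read 0 → write 1, move R, go to Q
Q | 100011[0]____   read 0 → write _, move L, go to R
R | 10001[1]_____   read 1 → write 1, move R, go to R
R | 100011[_]____   read _ → write 0, move L, go to R
R | 10001[1]0____   read 1 → write 1, move R, go to R
R | 100011[0]____   read 0 → write _, move R, go to R
R | 100011_[_]___   read _ → write 0, move L, go to R
R | 100011[_]0___   read _ → write 0, move L, go to R
R | 10001[1]00___   read 1 → write 1, move R, go to R
R | 100011[0]0___   read 0 → write _, move R, go to R
R | 100011_[0]___   read 0 → write _, move R, go to R
R | 100011__[_]__   read _ → write 0, move L, go to R
R | 100011_[_]0__   read _ → write 0, move L, go to R
R | 100011[_]00__   read _ → write 0, move L, go to R
R | 10001[1]000__   read 1 → write 1, move R, go to R
R | 100011[0]00__   read 0 → write _, move R, go to R
R | 100011_[0]0__   read 0 → write _, move R, go to R
R | 100011__[0]__   read 0 → write _, move R, go to R
R | 100011___[_]_   read _ → write 0, move L, go to R
R | 100011__[_]0_   read _ → write 0, move L, go to R
R | 100011_[_]00_   read _ → write 0, move L, go to R
R | 100011[_]000_   read _ → write 0, move L, go to R
R | 10001[1]0000_   read 1 → write 1, move R, go to R
R | 100011[0]000_   read 0 → write _, move R, go to R
R | 100011_[0]00_   read 0 → write _, move R, go to R
R | 100011__[0]0_   read 0 → write _, move R, go to R
R | 100011___[0]_   read 0 → write _, move R, go to R
R | 100011____[_]   read _ → write 0, move L, go to R
R | 100011___[_]0   read _ → write 0, move L, go to R
R | 100011__[_]00   read _ → write 0, move L, go to R
R | 100011_[_]000   read _ → write 0, move L, go to R
R | 100011[_]0000   read _ → write 0, move L, go to R
R | 10001[1]00000   read 1 → write 1, move R, go to R
R | 100011[0]0000   read 0 → write _, move R, go to R
R | 100011_[0]000   read 0 → write _, move R, go to R
R | 100011__[0]00   read 0 → write _, move R, go to R
R | 100011___[0]0   read 0 → write _, move R, go to R
R | 100011____[0]
After 37 steps: state R, head at 10, tape 100011____0.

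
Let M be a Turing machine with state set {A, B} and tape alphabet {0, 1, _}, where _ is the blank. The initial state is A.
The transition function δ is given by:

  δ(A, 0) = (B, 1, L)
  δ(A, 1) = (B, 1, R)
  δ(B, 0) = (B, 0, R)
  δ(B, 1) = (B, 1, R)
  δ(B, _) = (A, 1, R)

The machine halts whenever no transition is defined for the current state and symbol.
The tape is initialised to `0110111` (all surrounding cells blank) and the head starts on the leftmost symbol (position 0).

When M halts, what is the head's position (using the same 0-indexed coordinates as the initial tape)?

8

A | _[0]110111__   read 0 → write 1, move L, go to B
B | [_]1110111__   read _ → write 1, move R, go to A
A | 1[1]110111__   read 1 → write 1, move R, go to B
B | 11[1]10111__   read 1 → write 1, move R, go to B
B | 111[1]0111__   read 1 → write 1, move R, go to B
B | 1111[0]111__   read 0 → write 0, move R, go to B
B | 11110[1]11__   read 1 → write 1, move R, go to B
B | 111101[1]1__   read 1 → write 1, move R, go to B
B | 1111011[1]__   read 1 → write 1, move R, go to B
B | 11110111[_]_   read _ → write 1, move R, go to A
A | 111101111[_]
At halt the head is at cell 8.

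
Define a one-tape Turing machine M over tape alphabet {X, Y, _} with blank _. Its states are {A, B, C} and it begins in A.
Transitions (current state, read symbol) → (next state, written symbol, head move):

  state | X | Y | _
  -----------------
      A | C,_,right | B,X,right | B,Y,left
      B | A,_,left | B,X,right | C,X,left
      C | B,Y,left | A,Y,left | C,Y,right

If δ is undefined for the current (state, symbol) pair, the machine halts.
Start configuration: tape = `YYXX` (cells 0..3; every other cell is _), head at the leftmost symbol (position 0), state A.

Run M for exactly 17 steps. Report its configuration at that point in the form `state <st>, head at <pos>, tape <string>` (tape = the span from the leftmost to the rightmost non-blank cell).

A | ___[Y]YXX_   read Y → write X, move right, go to B
B | ___X[Y]XX_   read Y → write X, move right, go to B
B | ___XX[X]X_   read X → write _, move left, go to A
A | ___X[X]_X_   read X → write _, move right, go to C
C | ___X_[_]X_   read _ → write Y, move right, go to C
C | ___X_Y[X]_   read X → write Y, move left, go to B
B | ___X_[Y]Y_   read Y → write X, move right, go to B
B | ___X_X[Y]_   read Y → write X, move right, go to B
B | ___X_XX[_]   read _ → write X, move left, go to C
C | ___X_X[X]X   read X → write Y, move left, go to B
B | ___X_[X]YX   read X → write _, move left, go to A
A | ___X[_]_YX   read _ → write Y, move left, go to B
B | ___[X]Y_YX   read X → write _, move left, go to A
A | __[_]_Y_YX   read _ → write Y, move left, go to B
B | _[_]Y_Y_YX   read _ → write X, move left, go to C
C | [_]XY_Y_YX   read _ → write Y, move right, go to C
C | Y[X]Y_Y_YX   read X → write Y, move left, go to B
B | [Y]YY_Y_YX
After 17 steps: state B, head at -3, tape YYY_Y_YX.

state B, head at -3, tape YYY_Y_YX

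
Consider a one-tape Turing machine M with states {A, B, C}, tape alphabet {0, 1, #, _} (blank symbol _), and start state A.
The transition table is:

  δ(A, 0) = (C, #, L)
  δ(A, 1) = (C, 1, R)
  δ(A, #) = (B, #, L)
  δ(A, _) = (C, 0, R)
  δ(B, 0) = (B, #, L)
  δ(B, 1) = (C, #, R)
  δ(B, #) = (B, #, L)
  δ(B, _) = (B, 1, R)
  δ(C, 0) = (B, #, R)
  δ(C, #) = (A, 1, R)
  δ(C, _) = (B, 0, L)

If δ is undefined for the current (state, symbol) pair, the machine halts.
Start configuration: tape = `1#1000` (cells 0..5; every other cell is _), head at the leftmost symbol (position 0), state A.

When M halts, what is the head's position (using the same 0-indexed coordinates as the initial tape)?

A | [1]#1000   read 1 → write 1, move R, go to C
C | 1[#]1000   read # → write 1, move R, go to A
A | 11[1]000   read 1 → write 1, move R, go to C
C | 111[0]00   read 0 → write #, move R, go to B
B | 111#[0]0   read 0 → write #, move L, go to B
B | 111[#]#0   read # → write #, move L, go to B
B | 11[1]##0   read 1 → write #, move R, go to C
C | 11#[#]#0   read # → write 1, move R, go to A
A | 11#1[#]0   read # → write #, move L, go to B
B | 11#[1]#0   read 1 → write #, move R, go to C
C | 11##[#]0   read # → write 1, move R, go to A
A | 11##1[0]   read 0 → write #, move L, go to C
C | 11##[1]#
At halt the head is at cell 4.

4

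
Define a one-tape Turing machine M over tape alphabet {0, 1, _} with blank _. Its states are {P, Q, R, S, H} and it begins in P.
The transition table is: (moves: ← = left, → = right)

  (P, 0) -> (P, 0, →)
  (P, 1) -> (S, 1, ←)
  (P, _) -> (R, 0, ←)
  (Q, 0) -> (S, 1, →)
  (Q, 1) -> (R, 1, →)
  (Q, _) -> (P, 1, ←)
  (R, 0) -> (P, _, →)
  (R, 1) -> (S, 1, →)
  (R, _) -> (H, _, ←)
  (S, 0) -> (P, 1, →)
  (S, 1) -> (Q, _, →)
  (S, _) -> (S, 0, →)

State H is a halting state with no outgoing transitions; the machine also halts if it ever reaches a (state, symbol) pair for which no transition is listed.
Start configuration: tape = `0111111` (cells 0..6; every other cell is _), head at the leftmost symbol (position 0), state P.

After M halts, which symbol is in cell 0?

_

P | [0]111111__   read 0 → write 0, move →, go to P
P | 0[1]11111__   read 1 → write 1, move ←, go to S
S | [0]111111__   read 0 → write 1, move →, go to P
P | 1[1]11111__   read 1 → write 1, move ←, go to S
S | [1]111111__   read 1 → write _, move →, go to Q
Q | _[1]11111__   read 1 → write 1, move →, go to R
R | _1[1]1111__   read 1 → write 1, move →, go to S
S | _11[1]111__   read 1 → write _, move →, go to Q
Q | _11_[1]11__   read 1 → write 1, move →, go to R
R | _11_1[1]1__   read 1 → write 1, move →, go to S
S | _11_11[1]__   read 1 → write _, move →, go to Q
Q | _11_11_[_]_   read _ → write 1, move ←, go to P
P | _11_11[_]1_   read _ → write 0, move ←, go to R
R | _11_1[1]01_   read 1 → write 1, move →, go to S
S | _11_11[0]1_   read 0 → write 1, move →, go to P
P | _11_111[1]_   read 1 → write 1, move ←, go to S
S | _11_11[1]1_   read 1 → write _, move →, go to Q
Q | _11_11_[1]_   read 1 → write 1, move →, go to R
R | _11_11_1[_]   read _ → write _, move ←, go to H
H | _11_11_[1]_
Cell 0 holds _ when M halts.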